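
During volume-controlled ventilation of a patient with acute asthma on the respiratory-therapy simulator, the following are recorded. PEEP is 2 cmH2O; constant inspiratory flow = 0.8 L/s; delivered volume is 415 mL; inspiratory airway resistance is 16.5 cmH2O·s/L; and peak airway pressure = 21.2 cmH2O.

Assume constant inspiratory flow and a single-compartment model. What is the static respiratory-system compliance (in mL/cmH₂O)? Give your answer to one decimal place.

69.2

Equation of motion (constant flow): PIP = Vt/C + R·V̇ + PEEP.
Vt/C = PIP − R·V̇ − PEEP = 21.2 − 16.5×0.8 − 2 = 21.2 − 13.2 − 2 = 6.0 cmH2O.
C = Vt / 6.0 = 415 / 6.0 = 69.167 mL/cmH2O.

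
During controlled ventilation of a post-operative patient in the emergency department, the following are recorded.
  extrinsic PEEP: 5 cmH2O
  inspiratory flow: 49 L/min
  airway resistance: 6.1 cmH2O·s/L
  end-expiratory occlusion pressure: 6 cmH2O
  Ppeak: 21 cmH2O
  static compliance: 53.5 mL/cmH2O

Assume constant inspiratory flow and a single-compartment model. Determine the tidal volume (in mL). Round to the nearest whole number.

536

Flow: 49 L/min ÷ 60 = 0.8167 L/s.
Total PEEP = 6 cmH2O (set 5 + intrinsic 1); this is the baseline alveolar pressure.
Equation of motion (constant flow): PIP = Vt/C + R·V̇ + PEEP.
Vt/C = PIP − R·V̇ − PEEP = 21 − 4.982 − 6 = 10.018 cmH2O.
Vt = C × 10.018 = 53.5 × 10.018 = 535.96 mL.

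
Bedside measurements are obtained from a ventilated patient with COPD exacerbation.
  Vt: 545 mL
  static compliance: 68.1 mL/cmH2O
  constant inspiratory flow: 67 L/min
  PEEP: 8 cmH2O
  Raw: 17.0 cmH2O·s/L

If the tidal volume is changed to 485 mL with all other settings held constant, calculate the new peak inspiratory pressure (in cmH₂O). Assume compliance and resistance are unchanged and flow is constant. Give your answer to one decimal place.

34.1

Flow: 67 L/min ÷ 60 = 1.1167 L/s.
PIP = Vt/C + R·V̇ + PEEP (constant-flow equation of motion).
Only the elastic term changes: ΔPIP = ΔVt / C = (485 − 545) / 68.1 = -0.8811 cmH2O.
Original PIP = 545/68.1 + 17.0×1.1167 + 8 = 34.987 cmH2O; new PIP = 34.987 + (-0.8811) = 34.106 cmH2O.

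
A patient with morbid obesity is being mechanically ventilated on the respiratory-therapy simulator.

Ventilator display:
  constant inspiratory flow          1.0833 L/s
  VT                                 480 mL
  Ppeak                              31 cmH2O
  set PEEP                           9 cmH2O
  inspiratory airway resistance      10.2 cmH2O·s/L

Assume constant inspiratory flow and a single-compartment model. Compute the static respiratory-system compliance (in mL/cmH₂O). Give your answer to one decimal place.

Equation of motion (constant flow): PIP = Vt/C + R·V̇ + PEEP.
Vt/C = PIP − R·V̇ − PEEP = 31 − 10.2×1.0833 − 9 = 31 − 11.05 − 9 = 10.95 cmH2O.
C = Vt / 10.95 = 480 / 10.95 = 43.836 mL/cmH2O.

43.8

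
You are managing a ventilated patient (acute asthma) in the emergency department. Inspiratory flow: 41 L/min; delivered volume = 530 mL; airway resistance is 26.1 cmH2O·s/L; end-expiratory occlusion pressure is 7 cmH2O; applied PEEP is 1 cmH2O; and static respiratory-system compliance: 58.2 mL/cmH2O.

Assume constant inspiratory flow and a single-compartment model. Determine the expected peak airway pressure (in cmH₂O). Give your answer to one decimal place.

Flow: 41 L/min ÷ 60 = 0.6833 L/s.
Total PEEP = 7 cmH2O (set 1 + intrinsic 6); this is the baseline alveolar pressure.
Equation of motion (constant flow): PIP = Vt/C + R·V̇ + PEEP.
PIP = 530/58.2 + 26.1×0.6833 + 7 = 9.107 + 17.834 + 7 = 33.941 cmH2O.

33.9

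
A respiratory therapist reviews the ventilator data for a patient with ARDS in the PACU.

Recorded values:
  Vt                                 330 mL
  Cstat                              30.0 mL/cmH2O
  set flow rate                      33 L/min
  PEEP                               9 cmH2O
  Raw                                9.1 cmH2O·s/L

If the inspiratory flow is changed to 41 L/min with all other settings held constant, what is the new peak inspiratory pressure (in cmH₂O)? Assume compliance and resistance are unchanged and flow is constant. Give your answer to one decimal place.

26.2

Flow: 33 L/min ÷ 60 = 0.55 L/s.
New flow: 41 L/min ÷ 60 = 0.6833 L/s.
PIP = Vt/C + R·V̇ + PEEP (constant-flow equation of motion).
Only the resistive term changes: ΔPIP = R × ΔV̇ = 9.1 × (0.6833 − 0.55) = 9.1 × 0.1333 = 1.213 cmH2O.
Original PIP = 330/30.0 + 9.1×0.55 + 9 = 25.005 cmH2O; new PIP = 25.005 + (1.213) = 26.218 cmH2O.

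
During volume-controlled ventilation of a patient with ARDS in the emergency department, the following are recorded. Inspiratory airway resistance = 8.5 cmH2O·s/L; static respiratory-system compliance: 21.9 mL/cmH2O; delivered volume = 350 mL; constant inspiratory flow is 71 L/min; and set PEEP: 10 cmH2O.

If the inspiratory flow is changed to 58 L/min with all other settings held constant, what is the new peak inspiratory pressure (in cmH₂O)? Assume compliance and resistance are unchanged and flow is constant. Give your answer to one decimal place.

34.2

Flow: 71 L/min ÷ 60 = 1.1833 L/s.
New flow: 58 L/min ÷ 60 = 0.9667 L/s.
PIP = Vt/C + R·V̇ + PEEP (constant-flow equation of motion).
Only the resistive term changes: ΔPIP = R × ΔV̇ = 8.5 × (0.9667 − 1.1833) = 8.5 × -0.2166 = -1.841 cmH2O.
Original PIP = 350/21.9 + 8.5×1.1833 + 10 = 36.04 cmH2O; new PIP = 36.04 + (-1.841) = 34.199 cmH2O.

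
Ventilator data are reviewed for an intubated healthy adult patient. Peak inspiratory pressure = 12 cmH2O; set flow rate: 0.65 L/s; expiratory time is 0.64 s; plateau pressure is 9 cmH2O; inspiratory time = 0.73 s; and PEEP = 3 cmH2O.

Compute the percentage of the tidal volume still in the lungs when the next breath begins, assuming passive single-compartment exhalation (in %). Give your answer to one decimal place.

17.3

Vt = flow × Ti = 0.65 L/s × 0.73 s × 1000 mL/L = 474.5 mL.
R = (PIP − Pplat)/V̇ = (12 − 9) / 0.65 = 3.0/0.65 = 4.615 cmH2O·s/L.
C = Vt/(Pplat − PEEP) = 474.5 / (9 − 3) = 474.5/6.0 = 79.083 mL/cmH2O.
τ = R × C = 4.615 × 0.07908 L/cmH2O = 0.365 s.
Fraction remaining at end-expiration = e^(−Te/τ) = e^(−0.64/0.365) = 0.1732 → 17.32%.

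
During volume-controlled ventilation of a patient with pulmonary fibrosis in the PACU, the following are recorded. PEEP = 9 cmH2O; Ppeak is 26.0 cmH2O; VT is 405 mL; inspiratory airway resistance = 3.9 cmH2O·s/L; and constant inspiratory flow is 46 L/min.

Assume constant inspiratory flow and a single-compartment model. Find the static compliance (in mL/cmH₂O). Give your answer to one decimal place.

28.9

Flow: 46 L/min ÷ 60 = 0.7667 L/s.
Equation of motion (constant flow): PIP = Vt/C + R·V̇ + PEEP.
Vt/C = PIP − R·V̇ − PEEP = 26.0 − 3.9×0.7667 − 9 = 26.0 − 2.99 − 9 = 14.01 cmH2O.
C = Vt / 14.01 = 405 / 14.01 = 28.908 mL/cmH2O.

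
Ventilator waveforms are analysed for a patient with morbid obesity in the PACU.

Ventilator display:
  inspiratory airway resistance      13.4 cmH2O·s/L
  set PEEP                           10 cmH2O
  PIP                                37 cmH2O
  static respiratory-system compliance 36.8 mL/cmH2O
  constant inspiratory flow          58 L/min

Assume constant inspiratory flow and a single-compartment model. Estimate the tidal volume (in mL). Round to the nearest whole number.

517

Flow: 58 L/min ÷ 60 = 0.9667 L/s.
Equation of motion (constant flow): PIP = Vt/C + R·V̇ + PEEP.
Vt/C = PIP − R·V̇ − PEEP = 37 − 12.954 − 10 = 14.046 cmH2O.
Vt = C × 14.046 = 36.8 × 14.046 = 516.89 mL.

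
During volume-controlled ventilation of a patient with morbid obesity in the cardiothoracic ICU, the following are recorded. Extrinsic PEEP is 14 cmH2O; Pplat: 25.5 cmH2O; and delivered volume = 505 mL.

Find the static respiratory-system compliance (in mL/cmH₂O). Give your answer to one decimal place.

Cstat = Vt / (Pplat − PEEP) = 505 / (25.5 − 14) = 505 / 11.5 = 43.913 mL/cmH2O.

43.9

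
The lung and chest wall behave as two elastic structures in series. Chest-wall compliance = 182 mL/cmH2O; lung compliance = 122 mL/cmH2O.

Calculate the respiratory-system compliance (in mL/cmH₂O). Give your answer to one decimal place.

73.0

Lung and chest wall are elastances in series: 1/Crs = 1/CL + 1/Ccw.
1/Crs = 1/122 + 1/182 = 0.01369.
Crs = 73.046 mL/cmH2O.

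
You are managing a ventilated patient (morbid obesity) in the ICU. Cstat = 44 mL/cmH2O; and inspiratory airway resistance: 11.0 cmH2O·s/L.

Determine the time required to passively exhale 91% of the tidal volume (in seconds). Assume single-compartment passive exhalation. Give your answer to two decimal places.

1.17

τ = R × C = 11.0 × 44 mL/cmH2O = 11.0 × 0.044 L/cmH2O = 0.484 s.
Exhaled fraction f = 1 − e^(−t/τ) → t = −τ·ln(1 − f) = −0.484·ln(0.09) = 1.165 s.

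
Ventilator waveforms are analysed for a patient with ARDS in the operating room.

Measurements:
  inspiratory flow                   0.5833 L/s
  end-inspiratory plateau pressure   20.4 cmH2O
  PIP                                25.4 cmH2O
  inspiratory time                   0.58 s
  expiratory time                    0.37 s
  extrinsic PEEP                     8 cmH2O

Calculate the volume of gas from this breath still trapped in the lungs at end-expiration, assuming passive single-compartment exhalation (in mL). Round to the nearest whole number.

70

Vt = flow × Ti = 0.5833 L/s × 0.58 s × 1000 mL/L = 338.31 mL.
R = (PIP − Pplat)/V̇ = (25.4 − 20.4) / 0.5833 = 5.0/0.5833 = 8.572 cmH2O·s/L.
C = Vt/(Pplat − PEEP) = 338.31 / (20.4 − 8) = 338.31/12.4 = 27.283 mL/cmH2O.
τ = R × C = 8.572 × 0.02728 L/cmH2O = 0.2338 s.
Fraction remaining = e^(−Te/τ) = e^(−0.37/0.2338) = 0.2055.
Trapped volume = 338.31 × 0.2055 = 69.523 mL.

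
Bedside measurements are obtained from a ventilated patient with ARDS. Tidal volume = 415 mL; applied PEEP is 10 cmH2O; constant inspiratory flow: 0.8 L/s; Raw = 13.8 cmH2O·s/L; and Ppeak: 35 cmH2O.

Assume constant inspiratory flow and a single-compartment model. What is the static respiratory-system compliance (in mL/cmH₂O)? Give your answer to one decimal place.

29.7

Equation of motion (constant flow): PIP = Vt/C + R·V̇ + PEEP.
Vt/C = PIP − R·V̇ − PEEP = 35 − 13.8×0.8 − 10 = 35 − 11.04 − 10 = 13.96 cmH2O.
C = Vt / 13.96 = 415 / 13.96 = 29.728 mL/cmH2O.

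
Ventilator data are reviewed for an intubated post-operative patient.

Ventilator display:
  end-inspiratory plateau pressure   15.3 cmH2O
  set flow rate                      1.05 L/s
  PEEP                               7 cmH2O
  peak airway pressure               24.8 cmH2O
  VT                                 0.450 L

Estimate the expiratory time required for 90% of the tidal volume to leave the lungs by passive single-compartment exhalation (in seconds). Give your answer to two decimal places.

1.13

R = (PIP − Pplat)/V̇ = (24.8 − 15.3) / 1.05 = 9.5/1.05 = 9.048 cmH2O·s/L.
C = Vt/(Pplat − PEEP) = 450.0 / (15.3 − 7) = 450.0/8.3 = 54.217 mL/cmH2O.
τ = R × C = 9.048 × 0.05422 L/cmH2O = 0.4906 s.
t = −τ·ln(1 − 0.90) = −0.4906·ln(0.1) = 1.13 s.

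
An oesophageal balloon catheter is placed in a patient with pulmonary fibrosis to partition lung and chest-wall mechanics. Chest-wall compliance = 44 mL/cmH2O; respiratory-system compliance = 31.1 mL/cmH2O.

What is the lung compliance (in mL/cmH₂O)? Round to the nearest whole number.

1/CL = 1/Crs − 1/Ccw.
1/CL = 1/31.1 − 1/44 = 0.009427.
CL = 106.08 mL/cmH2O.

106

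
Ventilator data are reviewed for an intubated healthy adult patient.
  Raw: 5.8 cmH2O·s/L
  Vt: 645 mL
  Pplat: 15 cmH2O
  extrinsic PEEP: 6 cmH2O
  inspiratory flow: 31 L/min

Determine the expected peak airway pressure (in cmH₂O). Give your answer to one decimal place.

18.0

Flow: 31 L/min ÷ 60 = 0.5167 L/s.
PIP = Pplat + Raw × flow = 15 + 5.8 × 0.5167 = 15 + 2.997 = 17.997 cmH2O.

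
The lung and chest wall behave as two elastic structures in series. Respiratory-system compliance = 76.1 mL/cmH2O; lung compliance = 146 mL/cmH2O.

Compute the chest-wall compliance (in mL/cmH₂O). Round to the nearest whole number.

159

1/Ccw = 1/Crs − 1/CL.
1/Ccw = 1/76.1 − 1/146 = 0.006291.
Ccw = 158.96 mL/cmH2O.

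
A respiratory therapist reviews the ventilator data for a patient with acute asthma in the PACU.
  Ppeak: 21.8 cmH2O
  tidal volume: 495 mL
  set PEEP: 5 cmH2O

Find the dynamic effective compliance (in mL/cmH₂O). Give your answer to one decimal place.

Dynamic compliance = Vt / (PIP − PEEP) = 495 / (21.8 − 5) = 495 / 16.8 = 29.464 mL/cmH2O.

29.5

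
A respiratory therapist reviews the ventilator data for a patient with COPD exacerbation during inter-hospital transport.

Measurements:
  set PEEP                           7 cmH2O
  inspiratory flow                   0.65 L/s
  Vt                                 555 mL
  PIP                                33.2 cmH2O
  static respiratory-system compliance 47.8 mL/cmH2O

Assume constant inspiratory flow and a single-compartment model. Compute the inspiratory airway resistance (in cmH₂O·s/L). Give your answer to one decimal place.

22.4

Equation of motion (constant flow): PIP = Vt/C + R·V̇ + PEEP.
R·V̇ = PIP − Vt/C − PEEP = 33.2 − 555/47.8 − 7 = 33.2 − 11.611 − 7 = 14.589 cmH2O.
R = 14.589 / 0.65 = 22.445 cmH2O·s/L.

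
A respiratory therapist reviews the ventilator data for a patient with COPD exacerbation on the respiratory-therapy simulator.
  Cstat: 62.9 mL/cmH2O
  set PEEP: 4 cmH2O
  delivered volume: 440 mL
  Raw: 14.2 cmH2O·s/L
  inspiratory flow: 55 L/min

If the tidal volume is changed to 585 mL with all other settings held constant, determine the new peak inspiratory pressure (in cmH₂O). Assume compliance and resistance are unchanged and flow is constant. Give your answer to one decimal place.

26.3

Flow: 55 L/min ÷ 60 = 0.9167 L/s.
PIP = Vt/C + R·V̇ + PEEP (constant-flow equation of motion).
Only the elastic term changes: ΔPIP = ΔVt / C = (585 − 440) / 62.9 = 2.305 cmH2O.
Original PIP = 440/62.9 + 14.2×0.9167 + 4 = 24.012 cmH2O; new PIP = 24.012 + (2.305) = 26.317 cmH2O.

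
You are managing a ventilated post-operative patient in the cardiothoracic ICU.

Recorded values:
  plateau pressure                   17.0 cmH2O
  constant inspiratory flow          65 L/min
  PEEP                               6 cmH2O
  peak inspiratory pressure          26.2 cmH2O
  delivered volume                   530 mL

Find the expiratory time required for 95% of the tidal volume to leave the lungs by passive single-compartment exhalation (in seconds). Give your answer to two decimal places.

1.23

Flow: 65 L/min ÷ 60 = 1.0833 L/s.
R = (PIP − Pplat)/V̇ = (26.2 − 17.0) / 1.0833 = 9.2/1.0833 = 8.493 cmH2O·s/L.
C = Vt/(Pplat − PEEP) = 530.0 / (17.0 − 6) = 530.0/11.0 = 48.182 mL/cmH2O.
τ = R × C = 8.493 × 0.04818 L/cmH2O = 0.4092 s.
t = −τ·ln(1 − 0.95) = −0.4092·ln(0.05) = 1.226 s.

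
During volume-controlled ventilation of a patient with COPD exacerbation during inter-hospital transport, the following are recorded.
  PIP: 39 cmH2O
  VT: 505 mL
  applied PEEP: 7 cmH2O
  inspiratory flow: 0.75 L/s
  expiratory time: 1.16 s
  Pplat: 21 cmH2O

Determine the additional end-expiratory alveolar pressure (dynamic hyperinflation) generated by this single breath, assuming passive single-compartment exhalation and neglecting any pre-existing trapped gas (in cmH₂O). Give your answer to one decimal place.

3.7

R = (PIP − Pplat)/V̇ = (39 − 21) / 0.75 = 18.0/0.75 = 24.0 cmH2O·s/L.
C = Vt/(Pplat − PEEP) = 505.0 / (21 − 7) = 505.0/14.0 = 36.071 mL/cmH2O.
τ = R × C = 24.0 × 0.03607 L/cmH2O = 0.8657 s.
Fraction remaining = e^(−Te/τ) = e^(−1.16/0.8657) = 0.2619; trapped volume = 505.0 × 0.2619 = 132.26 mL.
Additional alveolar pressure from trapping ≈ V_trapped / C = 132.26 / 36.071 = 3.667 cmH2O.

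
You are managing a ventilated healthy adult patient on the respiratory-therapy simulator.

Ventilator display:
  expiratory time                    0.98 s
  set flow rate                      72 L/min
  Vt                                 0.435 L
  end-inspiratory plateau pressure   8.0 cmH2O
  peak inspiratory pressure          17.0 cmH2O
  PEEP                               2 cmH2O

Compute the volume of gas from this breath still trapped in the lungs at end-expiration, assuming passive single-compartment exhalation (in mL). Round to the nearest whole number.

Flow: 72 L/min ÷ 60 = 1.2 L/s.
R = (PIP − Pplat)/V̇ = (17.0 − 8.0) / 1.2 = 9.0/1.2 = 7.5 cmH2O·s/L.
C = Vt/(Pplat − PEEP) = 435.0 / (8.0 − 2) = 435.0/6.0 = 72.5 mL/cmH2O.
τ = R × C = 7.5 × 0.0725 L/cmH2O = 0.5438 s.
Fraction remaining = e^(−Te/τ) = e^(−0.98/0.5438) = 0.1649.
Trapped volume = 435.0 × 0.1649 = 71.732 mL.

72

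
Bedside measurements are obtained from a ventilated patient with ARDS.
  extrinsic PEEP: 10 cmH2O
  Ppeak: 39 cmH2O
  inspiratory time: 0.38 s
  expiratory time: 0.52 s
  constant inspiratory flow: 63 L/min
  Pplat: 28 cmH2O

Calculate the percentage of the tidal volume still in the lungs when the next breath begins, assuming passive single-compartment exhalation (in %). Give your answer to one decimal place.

Flow: 63 L/min ÷ 60 = 1.05 L/s.
Vt = flow × Ti = 1.05 L/s × 0.38 s × 1000 mL/L = 399.0 mL.
R = (PIP − Pplat)/V̇ = (39 − 28) / 1.05 = 11.0/1.05 = 10.476 cmH2O·s/L.
C = Vt/(Pplat − PEEP) = 399.0 / (28 − 10) = 399.0/18.0 = 22.167 mL/cmH2O.
τ = R × C = 10.476 × 0.02217 L/cmH2O = 0.2323 s.
Fraction remaining at end-expiration = e^(−Te/τ) = e^(−0.52/0.2323) = 0.1066 → 10.66%.

10.7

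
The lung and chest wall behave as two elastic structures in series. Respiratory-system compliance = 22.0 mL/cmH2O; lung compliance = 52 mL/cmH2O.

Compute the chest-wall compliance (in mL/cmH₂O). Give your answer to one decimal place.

38.1

1/Ccw = 1/Crs − 1/CL.
1/Ccw = 1/22.0 − 1/52 = 0.02622.
Ccw = 38.139 mL/cmH2O.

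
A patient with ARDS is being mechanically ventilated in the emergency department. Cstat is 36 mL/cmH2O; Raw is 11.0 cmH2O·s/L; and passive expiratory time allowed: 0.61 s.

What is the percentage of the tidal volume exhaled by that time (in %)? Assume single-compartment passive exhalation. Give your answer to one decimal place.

τ = R × C = 11.0 × 36 mL/cmH2O = 11.0 × 0.036 L/cmH2O = 0.396 s.
Passive exhalation: V(t)/V₀ = e^(−t/τ) = e^(−0.61/0.396) = 0.2143.
Fraction exhaled = 1 − 0.2143 = 0.7857 → 78.57%.

78.6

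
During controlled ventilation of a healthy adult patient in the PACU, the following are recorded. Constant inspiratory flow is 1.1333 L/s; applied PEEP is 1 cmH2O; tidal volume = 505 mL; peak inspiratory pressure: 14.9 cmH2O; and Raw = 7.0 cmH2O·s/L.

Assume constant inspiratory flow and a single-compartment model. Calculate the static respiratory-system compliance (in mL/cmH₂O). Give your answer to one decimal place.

84.6

Equation of motion (constant flow): PIP = Vt/C + R·V̇ + PEEP.
Vt/C = PIP − R·V̇ − PEEP = 14.9 − 7.0×1.1333 − 1 = 14.9 − 7.933 − 1 = 5.967 cmH2O.
C = Vt / 5.967 = 505 / 5.967 = 84.632 mL/cmH2O.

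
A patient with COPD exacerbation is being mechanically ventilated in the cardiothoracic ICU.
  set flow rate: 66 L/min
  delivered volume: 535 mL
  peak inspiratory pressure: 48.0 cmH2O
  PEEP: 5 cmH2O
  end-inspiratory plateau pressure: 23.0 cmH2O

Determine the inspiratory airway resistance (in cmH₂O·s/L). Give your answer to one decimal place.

22.7

Flow: 66 L/min ÷ 60 = 1.1 L/s.
Raw = (PIP − Pplat) / flow = (48.0 − 23.0) / 1.1 = 25.0 / 1.1 = 22.727 cmH2O·s/L.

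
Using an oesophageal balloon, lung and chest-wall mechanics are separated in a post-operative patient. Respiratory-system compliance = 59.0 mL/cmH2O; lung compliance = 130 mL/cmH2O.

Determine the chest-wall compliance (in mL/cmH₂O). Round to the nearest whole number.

1/Ccw = 1/Crs − 1/CL.
1/Ccw = 1/59.0 − 1/130 = 0.009257.
Ccw = 108.03 mL/cmH2O.

108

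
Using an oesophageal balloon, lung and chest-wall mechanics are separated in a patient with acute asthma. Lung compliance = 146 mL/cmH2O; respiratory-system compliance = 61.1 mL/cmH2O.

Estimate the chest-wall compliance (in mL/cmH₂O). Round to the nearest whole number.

1/Ccw = 1/Crs − 1/CL.
1/Ccw = 1/61.1 − 1/146 = 0.009517.
Ccw = 105.08 mL/cmH2O.

105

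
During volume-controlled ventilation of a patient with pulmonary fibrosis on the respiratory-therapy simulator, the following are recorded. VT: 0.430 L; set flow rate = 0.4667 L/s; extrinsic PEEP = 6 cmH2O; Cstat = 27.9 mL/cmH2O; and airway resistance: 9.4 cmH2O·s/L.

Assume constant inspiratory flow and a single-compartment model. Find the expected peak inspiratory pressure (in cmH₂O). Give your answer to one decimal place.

Equation of motion (constant flow): PIP = Vt/C + R·V̇ + PEEP.
PIP = 430/27.9 + 9.4×0.4667 + 6 = 15.412 + 4.387 + 6 = 25.799 cmH2O.

25.8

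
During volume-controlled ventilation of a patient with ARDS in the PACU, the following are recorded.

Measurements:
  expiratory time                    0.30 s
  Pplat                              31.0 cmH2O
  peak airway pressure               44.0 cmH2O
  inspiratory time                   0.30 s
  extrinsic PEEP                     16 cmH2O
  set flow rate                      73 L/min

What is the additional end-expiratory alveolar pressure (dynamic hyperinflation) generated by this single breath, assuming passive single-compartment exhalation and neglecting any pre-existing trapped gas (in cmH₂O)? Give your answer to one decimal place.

4.7

Flow: 73 L/min ÷ 60 = 1.2167 L/s.
Vt = flow × Ti = 1.2167 L/s × 0.30 s × 1000 mL/L = 365.01 mL.
R = (PIP − Pplat)/V̇ = (44.0 − 31.0) / 1.2167 = 13.0/1.2167 = 10.685 cmH2O·s/L.
C = Vt/(Pplat − PEEP) = 365.01 / (31.0 − 16) = 365.01/15.0 = 24.334 mL/cmH2O.
τ = R × C = 10.685 × 0.02433 L/cmH2O = 0.26 s.
Fraction remaining = e^(−Te/τ) = e^(−0.30/0.26) = 0.3154; trapped volume = 365.01 × 0.3154 = 115.12 mL.
Additional alveolar pressure from trapping ≈ V_trapped / C = 115.12 / 24.334 = 4.731 cmH2O.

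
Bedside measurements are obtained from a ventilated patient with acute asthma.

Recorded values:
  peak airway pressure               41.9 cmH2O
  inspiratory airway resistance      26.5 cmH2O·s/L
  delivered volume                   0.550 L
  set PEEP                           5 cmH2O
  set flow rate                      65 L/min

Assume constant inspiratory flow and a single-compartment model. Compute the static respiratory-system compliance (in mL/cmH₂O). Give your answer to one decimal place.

Flow: 65 L/min ÷ 60 = 1.0833 L/s.
Equation of motion (constant flow): PIP = Vt/C + R·V̇ + PEEP.
Vt/C = PIP − R·V̇ − PEEP = 41.9 − 26.5×1.0833 − 5 = 41.9 − 28.707 − 5 = 8.193 cmH2O.
C = Vt / 8.193 = 550 / 8.193 = 67.13 mL/cmH2O.

67.1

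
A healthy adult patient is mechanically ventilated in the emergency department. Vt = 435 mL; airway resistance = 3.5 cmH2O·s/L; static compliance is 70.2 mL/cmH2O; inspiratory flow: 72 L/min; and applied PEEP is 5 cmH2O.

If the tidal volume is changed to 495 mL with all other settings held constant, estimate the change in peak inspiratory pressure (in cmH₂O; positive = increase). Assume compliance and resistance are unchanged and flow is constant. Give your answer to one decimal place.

PIP = Vt/C + R·V̇ + PEEP (constant-flow equation of motion).
Only the elastic term changes: ΔPIP = ΔVt / C = (495 − 435) / 70.2 = 0.8547 cmH2O.

0.9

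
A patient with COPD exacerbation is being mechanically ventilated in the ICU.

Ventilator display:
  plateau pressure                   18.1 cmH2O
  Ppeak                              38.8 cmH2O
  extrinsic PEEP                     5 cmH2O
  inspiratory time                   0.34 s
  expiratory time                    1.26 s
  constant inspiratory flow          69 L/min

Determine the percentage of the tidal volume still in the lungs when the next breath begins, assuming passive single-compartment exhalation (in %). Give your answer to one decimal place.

9.6

Flow: 69 L/min ÷ 60 = 1.15 L/s.
Vt = flow × Ti = 1.15 L/s × 0.34 s × 1000 mL/L = 391.0 mL.
R = (PIP − Pplat)/V̇ = (38.8 − 18.1) / 1.15 = 20.7/1.15 = 18.0 cmH2O·s/L.
C = Vt/(Pplat − PEEP) = 391.0 / (18.1 − 5) = 391.0/13.1 = 29.847 mL/cmH2O.
τ = R × C = 18.0 × 0.02985 L/cmH2O = 0.5373 s.
Fraction remaining at end-expiration = e^(−Te/τ) = e^(−1.26/0.5373) = 0.09584 → 9.584%.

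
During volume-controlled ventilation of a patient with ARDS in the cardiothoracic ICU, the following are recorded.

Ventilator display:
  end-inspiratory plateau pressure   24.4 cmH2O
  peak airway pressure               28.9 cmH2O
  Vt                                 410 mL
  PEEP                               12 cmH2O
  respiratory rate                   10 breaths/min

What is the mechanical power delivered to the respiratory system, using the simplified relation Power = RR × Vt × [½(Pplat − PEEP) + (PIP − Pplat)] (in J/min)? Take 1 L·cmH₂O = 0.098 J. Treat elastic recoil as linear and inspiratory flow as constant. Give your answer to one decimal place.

Per-breath work = Vt × [½(Pplat−PEEP) + (PIP−Pplat)] = 0.410 × [0.5×12.4 + 4.5] = 0.410 × 10.7 = 4.387 L·cmH2O.
Power = 10 × 4.387 = 43.87 L·cmH2O/min.
× 0.098 J/(L·cmH2O) → 4.299 J/min.

4.3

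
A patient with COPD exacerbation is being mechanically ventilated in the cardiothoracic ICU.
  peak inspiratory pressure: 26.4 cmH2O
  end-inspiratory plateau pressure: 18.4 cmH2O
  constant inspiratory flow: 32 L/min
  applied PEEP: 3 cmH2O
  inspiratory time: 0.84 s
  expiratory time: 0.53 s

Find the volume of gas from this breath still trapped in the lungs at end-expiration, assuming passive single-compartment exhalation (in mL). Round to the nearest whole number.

133

Flow: 32 L/min ÷ 60 = 0.5333 L/s.
Vt = flow × Ti = 0.5333 L/s × 0.84 s × 1000 mL/L = 447.97 mL.
R = (PIP − Pplat)/V̇ = (26.4 − 18.4) / 0.5333 = 8.0/0.5333 = 15.001 cmH2O·s/L.
C = Vt/(Pplat − PEEP) = 447.97 / (18.4 − 3) = 447.97/15.4 = 29.089 mL/cmH2O.
τ = R × C = 15.001 × 0.02909 L/cmH2O = 0.4364 s.
Fraction remaining = e^(−Te/τ) = e^(−0.53/0.4364) = 0.2969.
Trapped volume = 447.97 × 0.2969 = 133.0 mL.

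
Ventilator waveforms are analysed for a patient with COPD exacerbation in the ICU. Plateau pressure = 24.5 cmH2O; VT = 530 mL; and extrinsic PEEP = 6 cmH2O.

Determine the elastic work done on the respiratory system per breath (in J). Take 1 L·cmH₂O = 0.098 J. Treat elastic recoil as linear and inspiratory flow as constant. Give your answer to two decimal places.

Elastic work ≈ ½ × (Pplat − PEEP) × Vt = 0.5 × (24.5 − 6) × 0.530 L = 0.5 × 18.5 × 0.530 = 4.903 L·cmH2O.
× 0.098 J/(L·cmH2O) → 0.4805 J.

0.48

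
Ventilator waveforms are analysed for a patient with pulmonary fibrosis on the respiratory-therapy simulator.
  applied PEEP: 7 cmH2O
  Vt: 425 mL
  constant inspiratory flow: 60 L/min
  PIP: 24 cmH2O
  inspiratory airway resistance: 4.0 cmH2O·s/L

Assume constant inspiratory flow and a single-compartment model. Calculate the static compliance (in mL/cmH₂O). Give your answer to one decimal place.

32.7

Flow: 60 L/min ÷ 60 = 1 L/s.
Equation of motion (constant flow): PIP = Vt/C + R·V̇ + PEEP.
Vt/C = PIP − R·V̇ − PEEP = 24 − 4.0×1 − 7 = 24 − 4.0 − 7 = 13.0 cmH2O.
C = Vt / 13.0 = 425 / 13.0 = 32.692 mL/cmH2O.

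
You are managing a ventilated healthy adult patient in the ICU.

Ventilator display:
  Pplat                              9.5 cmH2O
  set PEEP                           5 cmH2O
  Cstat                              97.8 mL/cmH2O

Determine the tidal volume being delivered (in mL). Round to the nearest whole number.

440

Vt = Cstat × (Pplat − PEEP) = 97.8 × (9.5 − 5) = 97.8 × 4.5 = 440.1 mL.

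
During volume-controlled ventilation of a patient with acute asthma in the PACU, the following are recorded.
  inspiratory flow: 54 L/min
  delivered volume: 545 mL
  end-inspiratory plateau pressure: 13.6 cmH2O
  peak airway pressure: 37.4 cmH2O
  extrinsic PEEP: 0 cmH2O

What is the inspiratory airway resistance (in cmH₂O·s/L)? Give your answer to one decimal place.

Flow: 54 L/min ÷ 60 = 0.9 L/s.
Raw = (PIP − Pplat) / flow = (37.4 − 13.6) / 0.9 = 23.8 / 0.9 = 26.444 cmH2O·s/L.

26.4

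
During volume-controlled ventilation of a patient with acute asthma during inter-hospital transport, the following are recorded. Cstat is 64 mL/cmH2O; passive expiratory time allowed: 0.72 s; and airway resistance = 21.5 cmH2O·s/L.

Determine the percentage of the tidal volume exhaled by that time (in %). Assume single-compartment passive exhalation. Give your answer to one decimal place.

τ = R × C = 21.5 × 64 mL/cmH2O = 21.5 × 0.064 L/cmH2O = 1.376 s.
Passive exhalation: V(t)/V₀ = e^(−t/τ) = e^(−0.72/1.376) = 0.5926.
Fraction exhaled = 1 − 0.5926 = 0.4074 → 40.74%.

40.7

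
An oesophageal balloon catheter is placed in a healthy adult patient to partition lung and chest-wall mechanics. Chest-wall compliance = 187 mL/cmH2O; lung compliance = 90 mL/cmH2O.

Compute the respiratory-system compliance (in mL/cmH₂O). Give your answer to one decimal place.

Lung and chest wall are elastances in series: 1/Crs = 1/CL + 1/Ccw.
1/Crs = 1/90 + 1/187 = 0.01646.
Crs = 60.753 mL/cmH2O.

60.8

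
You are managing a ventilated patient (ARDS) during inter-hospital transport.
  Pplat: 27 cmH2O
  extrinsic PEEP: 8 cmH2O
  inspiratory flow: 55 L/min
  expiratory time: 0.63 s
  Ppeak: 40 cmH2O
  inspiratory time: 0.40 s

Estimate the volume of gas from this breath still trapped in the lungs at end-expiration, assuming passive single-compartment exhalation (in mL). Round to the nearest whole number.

Flow: 55 L/min ÷ 60 = 0.9167 L/s.
Vt = flow × Ti = 0.9167 L/s × 0.40 s × 1000 mL/L = 366.68 mL.
R = (PIP − Pplat)/V̇ = (40 − 27) / 0.9167 = 13.0/0.9167 = 14.181 cmH2O·s/L.
C = Vt/(Pplat − PEEP) = 366.68 / (27 − 8) = 366.68/19.0 = 19.299 mL/cmH2O.
τ = R × C = 14.181 × 0.0193 L/cmH2O = 0.2737 s.
Fraction remaining = e^(−Te/τ) = e^(−0.63/0.2737) = 0.1001.
Trapped volume = 366.68 × 0.1001 = 36.705 mL.

37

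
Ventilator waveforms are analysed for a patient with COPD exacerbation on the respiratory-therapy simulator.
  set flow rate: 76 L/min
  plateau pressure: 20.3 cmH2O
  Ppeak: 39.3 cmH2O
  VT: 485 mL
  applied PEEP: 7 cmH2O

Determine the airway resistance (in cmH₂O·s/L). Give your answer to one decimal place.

Flow: 76 L/min ÷ 60 = 1.2667 L/s.
Raw = (PIP − Pplat) / flow = (39.3 − 20.3) / 1.2667 = 19.0 / 1.2667 = 15.0 cmH2O·s/L.

15.0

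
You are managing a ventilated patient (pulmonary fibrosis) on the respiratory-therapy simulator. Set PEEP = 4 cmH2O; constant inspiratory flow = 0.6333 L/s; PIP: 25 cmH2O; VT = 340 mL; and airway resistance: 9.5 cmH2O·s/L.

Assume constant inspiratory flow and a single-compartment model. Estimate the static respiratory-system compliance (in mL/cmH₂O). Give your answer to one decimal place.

22.7

Equation of motion (constant flow): PIP = Vt/C + R·V̇ + PEEP.
Vt/C = PIP − R·V̇ − PEEP = 25 − 9.5×0.6333 − 4 = 25 − 6.016 − 4 = 14.984 cmH2O.
C = Vt / 14.984 = 340 / 14.984 = 22.691 mL/cmH2O.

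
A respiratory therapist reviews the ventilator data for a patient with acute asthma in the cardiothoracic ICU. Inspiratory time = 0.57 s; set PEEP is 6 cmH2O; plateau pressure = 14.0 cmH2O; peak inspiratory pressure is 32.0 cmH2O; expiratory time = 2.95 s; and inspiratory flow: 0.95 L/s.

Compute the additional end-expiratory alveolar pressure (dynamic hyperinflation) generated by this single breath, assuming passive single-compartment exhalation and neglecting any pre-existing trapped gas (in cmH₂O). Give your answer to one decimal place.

0.8

Vt = flow × Ti = 0.95 L/s × 0.57 s × 1000 mL/L = 541.5 mL.
R = (PIP − Pplat)/V̇ = (32.0 − 14.0) / 0.95 = 18.0/0.95 = 18.947 cmH2O·s/L.
C = Vt/(Pplat − PEEP) = 541.5 / (14.0 − 6) = 541.5/8.0 = 67.688 mL/cmH2O.
τ = R × C = 18.947 × 0.06769 L/cmH2O = 1.283 s.
Fraction remaining = e^(−Te/τ) = e^(−2.95/1.283) = 0.1003; trapped volume = 541.5 × 0.1003 = 54.312 mL.
Additional alveolar pressure from trapping ≈ V_trapped / C = 54.312 / 67.688 = 0.8024 cmH2O.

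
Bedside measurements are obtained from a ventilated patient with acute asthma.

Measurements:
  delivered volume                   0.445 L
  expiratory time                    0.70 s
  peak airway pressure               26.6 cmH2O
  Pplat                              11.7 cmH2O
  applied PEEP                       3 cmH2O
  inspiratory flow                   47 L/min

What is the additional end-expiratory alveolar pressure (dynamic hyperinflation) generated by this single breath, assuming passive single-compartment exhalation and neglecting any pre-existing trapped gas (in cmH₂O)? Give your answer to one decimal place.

4.2

Flow: 47 L/min ÷ 60 = 0.7833 L/s.
R = (PIP − Pplat)/V̇ = (26.6 − 11.7) / 0.7833 = 14.9/0.7833 = 19.022 cmH2O·s/L.
C = Vt/(Pplat − PEEP) = 445.0 / (11.7 − 3) = 445.0/8.7 = 51.149 mL/cmH2O.
τ = R × C = 19.022 × 0.05115 L/cmH2O = 0.973 s.
Fraction remaining = e^(−Te/τ) = e^(−0.70/0.973) = 0.487; trapped volume = 445.0 × 0.487 = 216.72 mL.
Additional alveolar pressure from trapping ≈ V_trapped / C = 216.72 / 51.149 = 4.237 cmH2O.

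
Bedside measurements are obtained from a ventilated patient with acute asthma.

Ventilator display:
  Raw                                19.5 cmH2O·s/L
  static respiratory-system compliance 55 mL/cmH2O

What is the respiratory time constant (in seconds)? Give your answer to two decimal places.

1.07

τ = R × C = 19.5 × 55 mL/cmH2O = 19.5 × 0.055 L/cmH2O = 1.073 s.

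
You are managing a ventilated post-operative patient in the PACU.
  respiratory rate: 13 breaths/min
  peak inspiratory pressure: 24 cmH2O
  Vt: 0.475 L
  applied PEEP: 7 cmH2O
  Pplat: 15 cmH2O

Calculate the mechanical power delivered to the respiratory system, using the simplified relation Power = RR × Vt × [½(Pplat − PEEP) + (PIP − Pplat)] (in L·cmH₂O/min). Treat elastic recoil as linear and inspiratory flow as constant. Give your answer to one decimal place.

80.3

Per-breath work = Vt × [½(Pplat−PEEP) + (PIP−Pplat)] = 0.475 × [0.5×8.0 + 9.0] = 0.475 × 13.0 = 6.175 L·cmH2O.
Power = 13 × 6.175 = 80.275 L·cmH2O/min.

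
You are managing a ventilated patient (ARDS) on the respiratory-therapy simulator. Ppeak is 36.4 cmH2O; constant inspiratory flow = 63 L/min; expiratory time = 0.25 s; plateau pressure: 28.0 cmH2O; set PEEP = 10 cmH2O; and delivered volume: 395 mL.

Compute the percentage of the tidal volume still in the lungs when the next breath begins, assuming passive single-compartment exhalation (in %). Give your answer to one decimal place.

Flow: 63 L/min ÷ 60 = 1.05 L/s.
R = (PIP − Pplat)/V̇ = (36.4 − 28.0) / 1.05 = 8.4/1.05 = 8.0 cmH2O·s/L.
C = Vt/(Pplat − PEEP) = 395.0 / (28.0 − 10) = 395.0/18.0 = 21.944 mL/cmH2O.
τ = R × C = 8.0 × 0.02194 L/cmH2O = 0.1755 s.
Fraction remaining at end-expiration = e^(−Te/τ) = e^(−0.25/0.1755) = 0.2406 → 24.06%.

24.1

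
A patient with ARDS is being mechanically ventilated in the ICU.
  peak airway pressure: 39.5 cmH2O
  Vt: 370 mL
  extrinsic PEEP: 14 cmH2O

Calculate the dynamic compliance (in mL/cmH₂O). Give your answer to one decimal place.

Dynamic compliance = Vt / (PIP − PEEP) = 370 / (39.5 − 14) = 370 / 25.5 = 14.51 mL/cmH2O.

14.5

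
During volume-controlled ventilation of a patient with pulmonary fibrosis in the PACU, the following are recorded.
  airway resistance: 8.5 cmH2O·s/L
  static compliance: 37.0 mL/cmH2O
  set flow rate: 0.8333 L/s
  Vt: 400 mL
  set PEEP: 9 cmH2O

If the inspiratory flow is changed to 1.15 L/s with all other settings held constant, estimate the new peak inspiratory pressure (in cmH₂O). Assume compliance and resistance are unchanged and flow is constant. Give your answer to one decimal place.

29.6

PIP = Vt/C + R·V̇ + PEEP (constant-flow equation of motion).
Only the resistive term changes: ΔPIP = R × ΔV̇ = 8.5 × (1.15 − 0.8333) = 8.5 × 0.3167 = 2.692 cmH2O.
Original PIP = 400/37.0 + 8.5×0.8333 + 9 = 26.894 cmH2O; new PIP = 26.894 + (2.692) = 29.586 cmH2O.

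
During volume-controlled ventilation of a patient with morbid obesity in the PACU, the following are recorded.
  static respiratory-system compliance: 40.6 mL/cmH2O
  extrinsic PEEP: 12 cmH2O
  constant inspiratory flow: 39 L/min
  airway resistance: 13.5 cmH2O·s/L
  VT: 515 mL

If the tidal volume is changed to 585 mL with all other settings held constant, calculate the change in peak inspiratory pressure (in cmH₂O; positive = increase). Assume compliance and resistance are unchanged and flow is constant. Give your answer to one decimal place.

PIP = Vt/C + R·V̇ + PEEP (constant-flow equation of motion).
Only the elastic term changes: ΔPIP = ΔVt / C = (585 − 515) / 40.6 = 1.724 cmH2O.

1.7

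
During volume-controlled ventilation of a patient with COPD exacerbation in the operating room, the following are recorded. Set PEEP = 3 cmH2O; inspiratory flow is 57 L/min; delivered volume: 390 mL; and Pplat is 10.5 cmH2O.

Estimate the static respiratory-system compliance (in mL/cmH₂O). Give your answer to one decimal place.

Cstat = Vt / (Pplat − PEEP) = 390 / (10.5 − 3) = 390 / 7.5 = 52.0 mL/cmH2O.

52.0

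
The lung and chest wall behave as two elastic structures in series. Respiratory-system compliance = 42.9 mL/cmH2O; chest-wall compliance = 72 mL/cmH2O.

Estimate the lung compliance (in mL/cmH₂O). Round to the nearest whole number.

1/CL = 1/Crs − 1/Ccw.
1/CL = 1/42.9 − 1/72 = 0.009421.
CL = 106.15 mL/cmH2O.

106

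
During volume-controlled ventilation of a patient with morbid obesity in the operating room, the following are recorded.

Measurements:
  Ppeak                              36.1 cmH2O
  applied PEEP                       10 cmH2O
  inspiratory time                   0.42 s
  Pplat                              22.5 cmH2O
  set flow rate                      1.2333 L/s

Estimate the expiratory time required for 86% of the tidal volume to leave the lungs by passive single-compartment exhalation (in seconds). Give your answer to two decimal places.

Vt = flow × Ti = 1.2333 L/s × 0.42 s × 1000 mL/L = 517.99 mL.
R = (PIP − Pplat)/V̇ = (36.1 − 22.5) / 1.2333 = 13.6/1.2333 = 11.027 cmH2O·s/L.
C = Vt/(Pplat − PEEP) = 517.99 / (22.5 − 10) = 517.99/12.5 = 41.439 mL/cmH2O.
τ = R × C = 11.027 × 0.04144 L/cmH2O = 0.457 s.
t = −τ·ln(1 − 0.86) = −0.457·ln(0.14) = 0.8985 s.

0.90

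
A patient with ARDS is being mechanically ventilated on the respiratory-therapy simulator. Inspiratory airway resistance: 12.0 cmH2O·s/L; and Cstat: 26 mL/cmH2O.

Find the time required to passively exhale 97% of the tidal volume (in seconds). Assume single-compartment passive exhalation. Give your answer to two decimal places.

τ = R × C = 12.0 × 26 mL/cmH2O = 12.0 × 0.026 L/cmH2O = 0.312 s.
Exhaled fraction f = 1 − e^(−t/τ) → t = −τ·ln(1 − f) = −0.312·ln(0.03) = 1.094 s.

1.09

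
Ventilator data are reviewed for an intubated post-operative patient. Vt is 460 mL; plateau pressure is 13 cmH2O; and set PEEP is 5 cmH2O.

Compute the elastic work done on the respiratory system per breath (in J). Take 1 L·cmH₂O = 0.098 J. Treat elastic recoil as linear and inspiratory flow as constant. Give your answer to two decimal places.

0.18

Elastic work ≈ ½ × (Pplat − PEEP) × Vt = 0.5 × (13 − 5) × 0.460 L = 0.5 × 8.0 × 0.460 = 1.84 L·cmH2O.
× 0.098 J/(L·cmH2O) → 0.1803 J.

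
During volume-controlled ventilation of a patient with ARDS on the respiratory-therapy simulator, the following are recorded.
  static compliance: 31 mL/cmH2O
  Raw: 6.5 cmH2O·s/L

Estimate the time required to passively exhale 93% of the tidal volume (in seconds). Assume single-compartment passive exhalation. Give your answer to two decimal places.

0.54

τ = R × C = 6.5 × 31 mL/cmH2O = 6.5 × 0.031 L/cmH2O = 0.2015 s.
Exhaled fraction f = 1 − e^(−t/τ) → t = −τ·ln(1 − f) = −0.2015·ln(0.07) = 0.5358 s.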